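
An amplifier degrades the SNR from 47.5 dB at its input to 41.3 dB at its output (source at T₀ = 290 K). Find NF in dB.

6.2 dB

NF (dB) = SNR_in(dB) − SNR_out(dB) when the source is at T₀
NF = 47.5 − 41.3 = 6.2 dB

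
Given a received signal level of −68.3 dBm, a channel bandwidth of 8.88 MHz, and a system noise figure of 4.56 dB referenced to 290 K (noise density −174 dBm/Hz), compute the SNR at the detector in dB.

Noise floor: N = −174 + 10 log₁₀(B) + NF
10 log₁₀(8.88×10⁶) = 69.48 dB
N = −174 + 69.48 + 4.56 = −99.96 dBm
SNR = P_sig − N = −68.3 − (−99.96) = 31.66 dB → 31.7 dB

31.7 dB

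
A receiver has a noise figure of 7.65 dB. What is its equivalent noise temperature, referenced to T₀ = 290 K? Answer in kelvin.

1398 K

F = 10^(7.65/10) = 5.82103
T_e = (F − 1)·T₀ = (5.82103 − 1) × 290 = 1398 K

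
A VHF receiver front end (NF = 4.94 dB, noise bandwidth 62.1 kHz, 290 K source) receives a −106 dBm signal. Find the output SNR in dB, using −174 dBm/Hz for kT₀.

Noise floor: N = −174 + 10 log₁₀(B) + NF
10 log₁₀(6.21×10⁴) = 47.93 dB
N = −174 + 47.93 + 4.94 = −121.13 dBm
SNR = P_sig − N = −106 − (−121.13) = 15.13 dB → 15.1 dB

15.1 dB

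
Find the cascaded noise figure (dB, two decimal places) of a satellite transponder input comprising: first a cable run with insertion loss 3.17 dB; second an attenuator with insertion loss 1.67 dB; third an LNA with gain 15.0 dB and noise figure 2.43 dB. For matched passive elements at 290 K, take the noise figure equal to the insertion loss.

7.27 dB

Convert to linear (a loss of L dB is a gain of −L dB): F_i = 10^(NF_i/10), G_i = 10^(G_i,dB/10)
  Stage 1: F_1 = 10^(3.17/10) = 2.075, G_1 = 10^(−3.17/10) = 0.4819
  Stage 2: F_2 = 10^(1.67/10) = 1.469, G_2 = 10^(−1.67/10) = 0.6808
  Stage 3: F_3 = 10^(2.43/10) = 1.750, G_3 = 10^(15.0/10) = 31.62
Friis cascade:
  F = 2.075 + (1.469 − 1)/0.4819 + (1.750 − 1)/0.3281 = 5.333
NF = 10 log₁₀(5.333) = 7.27 dB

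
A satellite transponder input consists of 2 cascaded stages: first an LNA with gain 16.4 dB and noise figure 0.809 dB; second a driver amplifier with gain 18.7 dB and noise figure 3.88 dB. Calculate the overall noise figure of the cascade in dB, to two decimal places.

Convert to linear (a loss of L dB is a gain of −L dB): F_i = 10^(NF_i/10), G_i = 10^(G_i,dB/10)
  Stage 1: F_1 = 10^(0.809/10) = 1.205, G_1 = 10^(16.4/10) = 43.65
  Stage 2: F_2 = 10^(3.88/10) = 2.443, G_2 = 10^(18.7/10) = 74.13
Friis cascade:
  F = 1.205 + (2.443 − 1)/43.65 = 1.238
NF = 10 log₁₀(1.238) = 0.93 dB

0.93 dB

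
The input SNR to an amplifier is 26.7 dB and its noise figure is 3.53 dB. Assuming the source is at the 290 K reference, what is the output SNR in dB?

By definition F = SNR_in/SNR_out, so in dB: SNR_out = SNR_in − NF
SNR_out = 26.7 − 3.53 = 23.17 dB

23.17 dB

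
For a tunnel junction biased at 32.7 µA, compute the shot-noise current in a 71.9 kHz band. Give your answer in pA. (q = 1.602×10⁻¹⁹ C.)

I_n = √(2qI·B)
2qI·B = 2 × 1.602×10⁻¹⁹ × 3.27×10⁻⁵ × 7.19×10⁴ = 7.53×10⁻¹⁹ A²
I_n = √(7.53×10⁻¹⁹) = 8.68×10⁻¹⁰ A = 868 pA

868 pA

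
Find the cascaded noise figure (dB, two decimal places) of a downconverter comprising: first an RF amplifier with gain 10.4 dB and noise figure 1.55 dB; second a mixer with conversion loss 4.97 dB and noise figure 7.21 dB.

Convert to linear (a loss of L dB is a gain of −L dB): F_i = 10^(NF_i/10), G_i = 10^(G_i,dB/10)
  Stage 1: F_1 = 10^(1.55/10) = 1.429, G_1 = 10^(10.4/10) = 10.96
  Stage 2: F_2 = 10^(7.21/10) = 5.260, G_2 = 10^(−4.97/10) = 0.3184
Friis cascade:
  F = 1.429 + (5.260 − 1)/10.96 = 1.817
NF = 10 log₁₀(1.817) = 2.59 dB

2.59 dB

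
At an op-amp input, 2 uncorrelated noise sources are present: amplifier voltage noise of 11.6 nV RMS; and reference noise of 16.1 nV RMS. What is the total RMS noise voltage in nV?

Uncorrelated sources add in power (mean-square): V_tot = √(ΣV_i²)
V_tot = √[(1.16×10⁻⁸)² + (1.61×10⁻⁸)²] = 1.98×10⁻⁸ V = 19.8 nV

19.8 nV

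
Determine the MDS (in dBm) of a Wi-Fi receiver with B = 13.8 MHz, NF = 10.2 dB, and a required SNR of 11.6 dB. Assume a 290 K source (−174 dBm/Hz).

−80.8 dBm

Sensitivity = −174 + 10 log₁₀(B) + NF + SNR_min
= −174 + 71.4 + 10.2 + 11.6
= −80.8 dBm → −80.8 dBm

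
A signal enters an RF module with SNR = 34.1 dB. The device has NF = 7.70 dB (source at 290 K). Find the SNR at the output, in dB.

26.40 dB

By definition F = SNR_in/SNR_out, so in dB: SNR_out = SNR_in − NF
SNR_out = 34.1 − 7.70 = 26.40 dB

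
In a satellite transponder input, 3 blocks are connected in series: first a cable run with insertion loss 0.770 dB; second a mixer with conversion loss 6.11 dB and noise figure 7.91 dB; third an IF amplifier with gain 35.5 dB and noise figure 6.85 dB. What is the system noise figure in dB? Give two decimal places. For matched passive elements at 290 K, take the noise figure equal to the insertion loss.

Convert to linear (a loss of L dB is a gain of −L dB): F_i = 10^(NF_i/10), G_i = 10^(G_i,dB/10)
  Stage 1: F_1 = 10^(0.770/10) = 1.194, G_1 = 10^(−0.770/10) = 0.8375
  Stage 2: F_2 = 10^(7.91/10) = 6.180, G_2 = 10^(−6.11/10) = 0.2449
  Stage 3: F_3 = 10^(6.85/10) = 4.842, G_3 = 10^(35.5/10) = 3548
Friis cascade:
  F = 1.194 + (6.180 − 1)/0.8375 + (4.842 − 1)/0.2051 = 26.11
NF = 10 log₁₀(26.11) = 14.17 dB

14.17 dB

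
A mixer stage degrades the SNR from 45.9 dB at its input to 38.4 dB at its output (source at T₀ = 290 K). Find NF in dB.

7.5 dB

NF (dB) = SNR_in(dB) − SNR_out(dB) when the source is at T₀
NF = 45.9 − 38.4 = 7.5 dB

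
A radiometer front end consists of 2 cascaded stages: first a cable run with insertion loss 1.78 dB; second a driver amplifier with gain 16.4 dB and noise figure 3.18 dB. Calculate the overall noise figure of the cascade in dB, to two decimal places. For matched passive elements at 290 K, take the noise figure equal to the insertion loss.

4.96 dB

Convert to linear (a loss of L dB is a gain of −L dB): F_i = 10^(NF_i/10), G_i = 10^(G_i,dB/10)
  Stage 1: F_1 = 10^(1.78/10) = 1.507, G_1 = 10^(−1.78/10) = 0.6637
  Stage 2: F_2 = 10^(3.18/10) = 2.080, G_2 = 10^(16.4/10) = 43.65
Friis cascade:
  F = 1.507 + (2.080 − 1)/0.6637 = 3.133
NF = 10 log₁₀(3.133) = 4.96 dB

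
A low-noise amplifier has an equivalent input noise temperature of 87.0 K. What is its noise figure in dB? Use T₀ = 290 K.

F = 1 + T_e/T₀ = 1 + 87.0/290 = 1.3
NF = 10 log₁₀(1.3) = 1.14 dB

1.14 dB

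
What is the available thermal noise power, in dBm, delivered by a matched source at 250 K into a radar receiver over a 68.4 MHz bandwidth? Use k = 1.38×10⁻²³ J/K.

P_n = kTB = 1.38×10⁻²³ × 250 × 6.84×10⁷ = 2.36×10⁻¹³ W
In dBm: 10 log₁₀(2.36×10⁻¹³ / 10⁻³) = −96.3 dBm

−96.3 dBm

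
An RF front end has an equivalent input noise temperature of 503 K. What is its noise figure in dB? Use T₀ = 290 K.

4.37 dB

F = 1 + T_e/T₀ = 1 + 503/290 = 2.73448
NF = 10 log₁₀(2.73448) = 4.37 dB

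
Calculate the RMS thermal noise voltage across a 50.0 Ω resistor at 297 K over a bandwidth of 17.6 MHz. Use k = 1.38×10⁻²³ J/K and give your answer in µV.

V_n = √(4kTRB)
4kTRB = 4 × 1.38×10⁻²³ × 297 × 5.00×10¹ × 1.76×10⁷ = 1.44×10⁻¹¹ V²
V_n = √(1.44×10⁻¹¹) = 3.80×10⁻⁶ V = 3.80 µV

3.80 µV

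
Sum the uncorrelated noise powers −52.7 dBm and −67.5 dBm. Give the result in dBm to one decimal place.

Convert to linear, add, convert back:
P₁ = 5.37×10⁻⁹ W, P₂ = 1.78×10⁻¹⁰ W
P_tot = 5.55×10⁻⁹ W → 10 log₁₀(P_tot / 10⁻³) = −52.6 dBm

−52.6 dBm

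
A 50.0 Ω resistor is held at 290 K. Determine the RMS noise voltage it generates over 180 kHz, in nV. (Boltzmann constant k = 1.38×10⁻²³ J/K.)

V_n = √(4kTRB)
4kTRB = 4 × 1.38×10⁻²³ × 290 × 5.00×10¹ × 1.80×10⁵ = 1.44×10⁻¹³ V²
V_n = √(1.44×10⁻¹³) = 3.80×10⁻⁷ V = 380 nV

380 nV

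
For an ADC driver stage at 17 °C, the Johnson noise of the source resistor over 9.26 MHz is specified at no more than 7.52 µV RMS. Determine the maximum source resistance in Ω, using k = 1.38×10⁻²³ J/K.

T = 17 °C + 273.15 = 290.15 K
Johnson–Nyquist: V_n = √(4kTRB) ⇒ R = V_n² / (4kTB)
4kTB = 4 × 1.38×10⁻²³ × 290.15 × 9.26×10⁶ = 1.48×10⁻¹³
R = (7.52×10⁻⁶)² / 1.48×10⁻¹³ = 3.81×10² Ω = 381 Ω

381 Ω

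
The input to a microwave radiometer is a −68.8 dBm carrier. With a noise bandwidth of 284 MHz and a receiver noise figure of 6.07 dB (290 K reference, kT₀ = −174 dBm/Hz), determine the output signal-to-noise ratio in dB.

Noise floor: N = −174 + 10 log₁₀(B) + NF
10 log₁₀(2.84×10⁸) = 84.53 dB
N = −174 + 84.53 + 6.07 = −83.40 dBm
SNR = P_sig − N = −68.8 − (−83.40) = 14.60 dB → 14.6 dB

14.6 dB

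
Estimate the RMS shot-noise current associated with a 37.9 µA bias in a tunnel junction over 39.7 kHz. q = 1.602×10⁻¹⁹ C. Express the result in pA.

694 pA

I_n = √(2qI·B)
2qI·B = 2 × 1.602×10⁻¹⁹ × 3.79×10⁻⁵ × 3.97×10⁴ = 4.82×10⁻¹⁹ A²
I_n = √(4.82×10⁻¹⁹) = 6.94×10⁻¹⁰ A = 694 pA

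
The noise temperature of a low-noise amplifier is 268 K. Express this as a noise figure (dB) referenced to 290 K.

2.84 dB

F = 1 + T_e/T₀ = 1 + 268/290 = 1.92414
NF = 10 log₁₀(1.92414) = 2.84 dB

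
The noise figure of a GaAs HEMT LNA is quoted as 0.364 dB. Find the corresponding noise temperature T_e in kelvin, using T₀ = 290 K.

25.4 K

F = 10^(0.364/10) = 1.08743
T_e = (F − 1)·T₀ = (1.08743 − 1) × 290 = 25.4 K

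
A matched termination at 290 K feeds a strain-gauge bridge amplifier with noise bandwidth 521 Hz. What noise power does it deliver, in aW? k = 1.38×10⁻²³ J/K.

P_n = kTB = 1.38×10⁻²³ × 290 × 5.21×10² = 2.09×10⁻¹⁸ W = 2.09 aW

2.09 aW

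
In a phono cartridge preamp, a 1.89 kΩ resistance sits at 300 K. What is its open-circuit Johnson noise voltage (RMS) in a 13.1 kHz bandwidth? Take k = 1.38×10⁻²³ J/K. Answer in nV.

V_n = √(4kTRB)
4kTRB = 4 × 1.38×10⁻²³ × 300 × 1.89×10³ × 1.31×10⁴ = 4.10×10⁻¹³ V²
V_n = √(4.10×10⁻¹³) = 6.40×10⁻⁷ V = 640 nV

640 nV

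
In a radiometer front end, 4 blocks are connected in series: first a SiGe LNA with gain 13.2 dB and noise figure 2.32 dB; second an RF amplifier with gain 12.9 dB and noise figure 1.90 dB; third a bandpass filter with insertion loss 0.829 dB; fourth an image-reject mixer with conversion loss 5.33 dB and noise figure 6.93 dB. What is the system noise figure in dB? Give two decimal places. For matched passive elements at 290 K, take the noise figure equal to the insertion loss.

2.42 dB

Convert to linear (a loss of L dB is a gain of −L dB): F_i = 10^(NF_i/10), G_i = 10^(G_i,dB/10)
  Stage 1: F_1 = 10^(2.32/10) = 1.706, G_1 = 10^(13.2/10) = 20.89
  Stage 2: F_2 = 10^(1.90/10) = 1.549, G_2 = 10^(12.9/10) = 19.50
  Stage 3: F_3 = 10^(0.829/10) = 1.210, G_3 = 10^(−0.829/10) = 0.8262
  Stage 4: F_4 = 10^(6.93/10) = 4.932, G_4 = 10^(−5.33/10) = 0.2931
Friis cascade:
  F = 1.706 + (1.549 − 1)/20.89 + (1.210 − 1)/407.4 + (4.932 − 1)/336.6 = 1.745
NF = 10 log₁₀(1.745) = 2.42 dB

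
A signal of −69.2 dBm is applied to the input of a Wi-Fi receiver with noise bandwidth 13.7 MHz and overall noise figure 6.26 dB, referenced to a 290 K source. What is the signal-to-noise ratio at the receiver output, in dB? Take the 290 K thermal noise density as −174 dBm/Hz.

Noise floor: N = −174 + 10 log₁₀(B) + NF
10 log₁₀(1.37×10⁷) = 71.37 dB
N = −174 + 71.37 + 6.26 = −96.37 dBm
SNR = P_sig − N = −69.2 − (−96.37) = 27.17 dB → 27.2 dB

27.2 dB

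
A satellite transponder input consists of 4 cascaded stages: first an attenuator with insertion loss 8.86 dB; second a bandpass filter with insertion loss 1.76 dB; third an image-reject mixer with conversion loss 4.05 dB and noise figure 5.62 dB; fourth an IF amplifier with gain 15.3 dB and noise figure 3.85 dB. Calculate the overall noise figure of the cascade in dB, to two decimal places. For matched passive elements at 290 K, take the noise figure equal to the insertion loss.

Convert to linear (a loss of L dB is a gain of −L dB): F_i = 10^(NF_i/10), G_i = 10^(G_i,dB/10)
  Stage 1: F_1 = 10^(8.86/10) = 7.691, G_1 = 10^(−8.86/10) = 0.1300
  Stage 2: F_2 = 10^(1.76/10) = 1.500, G_2 = 10^(−1.76/10) = 0.6668
  Stage 3: F_3 = 10^(5.62/10) = 3.648, G_3 = 10^(−4.05/10) = 0.3936
  Stage 4: F_4 = 10^(3.85/10) = 2.427, G_4 = 10^(15.3/10) = 33.88
Friis cascade:
  F = 7.691 + (1.500 − 1)/0.1300 + (3.648 − 1)/0.08670 + (2.427 − 1)/0.03412 = 83.89
NF = 10 log₁₀(83.89) = 19.24 dB

19.24 dB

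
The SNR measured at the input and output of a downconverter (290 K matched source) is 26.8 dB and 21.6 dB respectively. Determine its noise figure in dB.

5.2 dB

NF (dB) = SNR_in(dB) − SNR_out(dB) when the source is at T₀
NF = 26.8 − 21.6 = 5.2 dB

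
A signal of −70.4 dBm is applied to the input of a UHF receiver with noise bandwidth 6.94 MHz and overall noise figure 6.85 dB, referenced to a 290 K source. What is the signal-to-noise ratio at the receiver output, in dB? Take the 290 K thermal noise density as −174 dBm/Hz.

Noise floor: N = −174 + 10 log₁₀(B) + NF
10 log₁₀(6.94×10⁶) = 68.41 dB
N = −174 + 68.41 + 6.85 = −98.74 dBm
SNR = P_sig − N = −70.4 − (−98.74) = 28.34 dB → 28.3 dB

28.3 dB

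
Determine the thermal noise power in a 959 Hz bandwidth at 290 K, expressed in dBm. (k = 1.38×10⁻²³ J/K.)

−144.2 dBm

P_n = kTB = 1.38×10⁻²³ × 290 × 9.59×10² = 3.84×10⁻¹⁸ W
In dBm: 10 log₁₀(3.84×10⁻¹⁸ / 10⁻³) = −144.2 dBm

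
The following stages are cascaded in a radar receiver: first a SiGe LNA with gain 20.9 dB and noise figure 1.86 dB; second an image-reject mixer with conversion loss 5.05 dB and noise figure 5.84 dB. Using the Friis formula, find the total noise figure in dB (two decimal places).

1.92 dB

Convert to linear (a loss of L dB is a gain of −L dB): F_i = 10^(NF_i/10), G_i = 10^(G_i,dB/10)
  Stage 1: F_1 = 10^(1.86/10) = 1.535, G_1 = 10^(20.9/10) = 123.0
  Stage 2: F_2 = 10^(5.84/10) = 3.837, G_2 = 10^(−5.05/10) = 0.3126
Friis cascade:
  F = 1.535 + (3.837 − 1)/123.0 = 1.558
NF = 10 log₁₀(1.558) = 1.92 dB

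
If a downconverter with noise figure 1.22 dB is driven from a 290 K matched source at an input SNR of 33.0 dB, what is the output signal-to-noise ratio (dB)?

By definition F = SNR_in/SNR_out, so in dB: SNR_out = SNR_in − NF
SNR_out = 33.0 − 1.22 = 31.78 dB

31.78 dB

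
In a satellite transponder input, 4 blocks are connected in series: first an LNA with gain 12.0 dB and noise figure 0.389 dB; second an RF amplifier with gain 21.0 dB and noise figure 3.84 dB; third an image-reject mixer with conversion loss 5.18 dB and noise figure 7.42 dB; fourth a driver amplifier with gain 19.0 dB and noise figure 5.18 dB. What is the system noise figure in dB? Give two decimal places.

Convert to linear (a loss of L dB is a gain of −L dB): F_i = 10^(NF_i/10), G_i = 10^(G_i,dB/10)
  Stage 1: F_1 = 10^(0.389/10) = 1.094, G_1 = 10^(12.0/10) = 15.85
  Stage 2: F_2 = 10^(3.84/10) = 2.421, G_2 = 10^(21.0/10) = 125.9
  Stage 3: F_3 = 10^(7.42/10) = 5.521, G_3 = 10^(−5.18/10) = 0.3034
  Stage 4: F_4 = 10^(5.18/10) = 3.296, G_4 = 10^(19.0/10) = 79.43
Friis cascade:
  F = 1.094 + (2.421 − 1)/15.85 + (5.521 − 1)/1995 + (3.296 − 1)/605.3 = 1.189
NF = 10 log₁₀(1.189) = 0.75 dB

0.75 dB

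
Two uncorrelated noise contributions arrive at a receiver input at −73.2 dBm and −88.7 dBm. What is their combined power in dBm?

−73.1 dBm

Convert to linear, add, convert back:
P₁ = 4.79×10⁻¹¹ W, P₂ = 1.35×10⁻¹² W
P_tot = 4.92×10⁻¹¹ W → 10 log₁₀(P_tot / 10⁻³) = −73.1 dBm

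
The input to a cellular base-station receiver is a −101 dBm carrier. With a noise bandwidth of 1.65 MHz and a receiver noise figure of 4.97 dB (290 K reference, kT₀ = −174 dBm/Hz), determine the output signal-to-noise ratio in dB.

Noise floor: N = −174 + 10 log₁₀(B) + NF
10 log₁₀(1.65×10⁶) = 62.17 dB
N = −174 + 62.17 + 4.97 = −106.86 dBm
SNR = P_sig − N = −101 − (−106.86) = 5.86 dB → 5.9 dB

5.9 dB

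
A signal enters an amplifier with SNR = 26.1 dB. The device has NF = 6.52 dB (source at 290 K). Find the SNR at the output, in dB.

By definition F = SNR_in/SNR_out, so in dB: SNR_out = SNR_in − NF
SNR_out = 26.1 − 6.52 = 19.58 dB

19.58 dB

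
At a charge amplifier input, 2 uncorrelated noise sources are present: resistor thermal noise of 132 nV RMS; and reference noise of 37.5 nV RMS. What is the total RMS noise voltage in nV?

Uncorrelated sources add in power (mean-square): V_tot = √(ΣV_i²)
V_tot = √[(1.32×10⁻⁷)² + (3.75×10⁻⁸)²] = 1.37×10⁻⁷ V = 137 nV

137 nV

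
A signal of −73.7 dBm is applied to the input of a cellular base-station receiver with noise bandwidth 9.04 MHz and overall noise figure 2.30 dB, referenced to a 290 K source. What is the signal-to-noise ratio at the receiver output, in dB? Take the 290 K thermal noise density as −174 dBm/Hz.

Noise floor: N = −174 + 10 log₁₀(B) + NF
10 log₁₀(9.04×10⁶) = 69.56 dB
N = −174 + 69.56 + 2.30 = −102.14 dBm
SNR = P_sig − N = −73.7 − (−102.14) = 28.44 dB → 28.4 dB

28.4 dB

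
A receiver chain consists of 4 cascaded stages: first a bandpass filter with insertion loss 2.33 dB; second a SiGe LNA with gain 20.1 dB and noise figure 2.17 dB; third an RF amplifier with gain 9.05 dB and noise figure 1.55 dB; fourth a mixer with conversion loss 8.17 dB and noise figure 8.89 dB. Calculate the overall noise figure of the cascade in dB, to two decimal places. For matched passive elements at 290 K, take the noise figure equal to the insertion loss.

4.53 dB

Convert to linear (a loss of L dB is a gain of −L dB): F_i = 10^(NF_i/10), G_i = 10^(G_i,dB/10)
  Stage 1: F_1 = 10^(2.33/10) = 1.710, G_1 = 10^(−2.33/10) = 0.5848
  Stage 2: F_2 = 10^(2.17/10) = 1.648, G_2 = 10^(20.1/10) = 102.3
  Stage 3: F_3 = 10^(1.55/10) = 1.429, G_3 = 10^(9.05/10) = 8.035
  Stage 4: F_4 = 10^(8.89/10) = 7.745, G_4 = 10^(−8.17/10) = 0.1524
Friis cascade:
  F = 1.710 + (1.648 − 1)/0.5848 + (1.429 − 1)/59.84 + (7.745 − 1)/480.8 = 2.840
NF = 10 log₁₀(2.840) = 4.53 dB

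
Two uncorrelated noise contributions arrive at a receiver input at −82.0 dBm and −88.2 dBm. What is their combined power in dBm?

−81.1 dBm

Convert to linear, add, convert back:
P₁ = 6.31×10⁻¹² W, P₂ = 1.51×10⁻¹² W
P_tot = 7.82×10⁻¹² W → 10 log₁₀(P_tot / 10⁻³) = −81.1 dBm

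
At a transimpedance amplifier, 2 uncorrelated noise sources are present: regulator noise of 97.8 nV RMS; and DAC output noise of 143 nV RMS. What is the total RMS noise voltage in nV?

Uncorrelated sources add in power (mean-square): V_tot = √(ΣV_i²)
V_tot = √[(9.78×10⁻⁸)² + (1.43×10⁻⁷)²] = 1.73×10⁻⁷ V = 173 nV

173 nV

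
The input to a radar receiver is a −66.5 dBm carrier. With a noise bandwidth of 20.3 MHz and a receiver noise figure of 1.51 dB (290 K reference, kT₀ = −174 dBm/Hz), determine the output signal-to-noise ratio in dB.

32.9 dB

Noise floor: N = −174 + 10 log₁₀(B) + NF
10 log₁₀(2.03×10⁷) = 73.07 dB
N = −174 + 73.07 + 1.51 = −99.42 dBm
SNR = P_sig − N = −66.5 − (−99.42) = 32.92 dB → 32.9 dB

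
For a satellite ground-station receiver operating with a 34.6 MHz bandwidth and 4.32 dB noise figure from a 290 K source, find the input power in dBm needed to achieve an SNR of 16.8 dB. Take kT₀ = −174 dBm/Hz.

Sensitivity = −174 + 10 log₁₀(B) + NF + SNR_min
= −174 + 75.39 + 4.32 + 16.8
= −77.49 dBm → −77.5 dBm

−77.5 dBm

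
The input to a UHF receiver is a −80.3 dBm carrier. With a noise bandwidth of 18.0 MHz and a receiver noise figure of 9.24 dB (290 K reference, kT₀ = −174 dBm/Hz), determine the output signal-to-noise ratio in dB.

11.9 dB

Noise floor: N = −174 + 10 log₁₀(B) + NF
10 log₁₀(1.80×10⁷) = 72.55 dB
N = −174 + 72.55 + 9.24 = −92.21 dBm
SNR = P_sig − N = −80.3 − (−92.21) = 11.91 dB → 11.9 dB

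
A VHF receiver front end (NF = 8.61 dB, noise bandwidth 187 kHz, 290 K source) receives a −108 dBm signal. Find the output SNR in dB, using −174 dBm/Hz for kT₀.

Noise floor: N = −174 + 10 log₁₀(B) + NF
10 log₁₀(1.87×10⁵) = 52.72 dB
N = −174 + 52.72 + 8.61 = −112.67 dBm
SNR = P_sig − N = −108 − (−112.67) = 4.67 dB → 4.7 dB

4.7 dB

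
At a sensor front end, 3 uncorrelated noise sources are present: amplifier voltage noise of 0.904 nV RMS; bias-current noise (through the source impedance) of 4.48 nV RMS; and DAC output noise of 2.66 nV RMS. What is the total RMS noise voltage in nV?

Uncorrelated sources add in power (mean-square): V_tot = √(ΣV_i²)
V_tot = √[(9.04×10⁻¹⁰)² + (4.48×10⁻⁹)² + (2.66×10⁻⁹)²] = 5.29×10⁻⁹ V = 5.29 nV

5.29 nV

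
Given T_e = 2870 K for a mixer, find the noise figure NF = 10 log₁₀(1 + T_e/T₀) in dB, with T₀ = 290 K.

F = 1 + T_e/T₀ = 1 + 2870/290 = 10.8966
NF = 10 log₁₀(10.8966) = 10.37 dB

10.37 dB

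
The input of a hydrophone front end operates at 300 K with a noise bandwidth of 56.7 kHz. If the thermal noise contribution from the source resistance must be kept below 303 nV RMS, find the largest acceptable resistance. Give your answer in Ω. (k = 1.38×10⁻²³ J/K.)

Johnson–Nyquist: V_n = √(4kTRB) ⇒ R = V_n² / (4kTB)
4kTB = 4 × 1.38×10⁻²³ × 300 × 5.67×10⁴ = 9.39×10⁻¹⁶
R = (3.03×10⁻⁷)² / 9.39×10⁻¹⁶ = 9.78×10¹ Ω = 97.8 Ω

97.8 Ω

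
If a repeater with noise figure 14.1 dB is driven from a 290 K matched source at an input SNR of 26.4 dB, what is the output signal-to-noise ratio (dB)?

12.3 dB

By definition F = SNR_in/SNR_out, so in dB: SNR_out = SNR_in − NF
SNR_out = 26.4 − 14.1 = 12.3 dB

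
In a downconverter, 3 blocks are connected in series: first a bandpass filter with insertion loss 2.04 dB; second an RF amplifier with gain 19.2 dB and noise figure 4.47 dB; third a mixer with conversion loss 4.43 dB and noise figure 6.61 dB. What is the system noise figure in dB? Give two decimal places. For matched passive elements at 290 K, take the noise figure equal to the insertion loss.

Convert to linear (a loss of L dB is a gain of −L dB): F_i = 10^(NF_i/10), G_i = 10^(G_i,dB/10)
  Stage 1: F_1 = 10^(2.04/10) = 1.600, G_1 = 10^(−2.04/10) = 0.6252
  Stage 2: F_2 = 10^(4.47/10) = 2.799, G_2 = 10^(19.2/10) = 83.18
  Stage 3: F_3 = 10^(6.61/10) = 4.581, G_3 = 10^(−4.43/10) = 0.3606
Friis cascade:
  F = 1.600 + (2.799 − 1)/0.6252 + (4.581 − 1)/52.00 = 4.546
NF = 10 log₁₀(4.546) = 6.58 dB

6.58 dB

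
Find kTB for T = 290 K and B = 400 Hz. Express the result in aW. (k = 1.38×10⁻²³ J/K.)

1.60 aW

P_n = kTB = 1.38×10⁻²³ × 290 × 4.00×10² = 1.60×10⁻¹⁸ W = 1.60 aW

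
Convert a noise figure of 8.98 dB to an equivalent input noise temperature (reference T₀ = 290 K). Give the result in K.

2003 K

F = 10^(8.98/10) = 7.90679
T_e = (F − 1)·T₀ = (7.90679 − 1) × 290 = 2003 K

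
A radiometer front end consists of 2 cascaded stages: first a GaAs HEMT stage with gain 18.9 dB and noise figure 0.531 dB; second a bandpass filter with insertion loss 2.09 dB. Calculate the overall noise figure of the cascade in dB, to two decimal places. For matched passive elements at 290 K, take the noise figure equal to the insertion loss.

0.56 dB

Convert to linear (a loss of L dB is a gain of −L dB): F_i = 10^(NF_i/10), G_i = 10^(G_i,dB/10)
  Stage 1: F_1 = 10^(0.531/10) = 1.130, G_1 = 10^(18.9/10) = 77.62
  Stage 2: F_2 = 10^(2.09/10) = 1.618, G_2 = 10^(−2.09/10) = 0.6180
Friis cascade:
  F = 1.130 + (1.618 − 1)/77.62 = 1.138
NF = 10 log₁₀(1.138) = 0.56 dB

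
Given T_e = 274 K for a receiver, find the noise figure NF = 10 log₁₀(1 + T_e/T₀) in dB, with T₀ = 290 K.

F = 1 + T_e/T₀ = 1 + 274/290 = 1.94483
NF = 10 log₁₀(1.94483) = 2.89 dB

2.89 dB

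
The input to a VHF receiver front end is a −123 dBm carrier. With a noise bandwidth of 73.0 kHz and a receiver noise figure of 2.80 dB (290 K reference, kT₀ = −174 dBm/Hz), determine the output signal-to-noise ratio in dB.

−0.4 dB

Noise floor: N = −174 + 10 log₁₀(B) + NF
10 log₁₀(7.30×10⁴) = 48.63 dB
N = −174 + 48.63 + 2.80 = −122.57 dBm
SNR = P_sig − N = −123 − (−122.57) = −0.43 dB → −0.4 dB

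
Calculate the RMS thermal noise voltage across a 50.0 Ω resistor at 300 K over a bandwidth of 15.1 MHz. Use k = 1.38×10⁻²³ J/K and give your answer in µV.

3.54 µV

V_n = √(4kTRB)
4kTRB = 4 × 1.38×10⁻²³ × 300 × 5.00×10¹ × 1.51×10⁷ = 1.25×10⁻¹¹ V²
V_n = √(1.25×10⁻¹¹) = 3.54×10⁻⁶ V = 3.54 µV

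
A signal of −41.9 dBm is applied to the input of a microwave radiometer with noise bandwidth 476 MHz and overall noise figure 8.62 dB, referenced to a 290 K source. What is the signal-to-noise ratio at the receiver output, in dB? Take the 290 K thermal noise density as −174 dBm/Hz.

36.7 dB

Noise floor: N = −174 + 10 log₁₀(B) + NF
10 log₁₀(4.76×10⁸) = 86.78 dB
N = −174 + 86.78 + 8.62 = −78.60 dBm
SNR = P_sig − N = −41.9 − (−78.60) = 36.70 dB → 36.7 dB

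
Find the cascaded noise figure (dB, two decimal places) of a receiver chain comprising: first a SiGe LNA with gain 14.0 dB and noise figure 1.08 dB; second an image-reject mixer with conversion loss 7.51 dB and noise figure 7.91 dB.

1.73 dB

Convert to linear (a loss of L dB is a gain of −L dB): F_i = 10^(NF_i/10), G_i = 10^(G_i,dB/10)
  Stage 1: F_1 = 10^(1.08/10) = 1.282, G_1 = 10^(14.0/10) = 25.12
  Stage 2: F_2 = 10^(7.91/10) = 6.180, G_2 = 10^(−7.51/10) = 0.1774
Friis cascade:
  F = 1.282 + (6.180 − 1)/25.12 = 1.489
NF = 10 log₁₀(1.489) = 1.73 dB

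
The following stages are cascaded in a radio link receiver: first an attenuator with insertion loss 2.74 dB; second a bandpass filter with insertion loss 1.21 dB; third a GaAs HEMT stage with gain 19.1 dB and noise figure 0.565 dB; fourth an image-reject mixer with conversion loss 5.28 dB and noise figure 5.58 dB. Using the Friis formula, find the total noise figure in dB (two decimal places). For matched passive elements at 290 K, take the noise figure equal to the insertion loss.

Convert to linear (a loss of L dB is a gain of −L dB): F_i = 10^(NF_i/10), G_i = 10^(G_i,dB/10)
  Stage 1: F_1 = 10^(2.74/10) = 1.879, G_1 = 10^(−2.74/10) = 0.5321
  Stage 2: F_2 = 10^(1.21/10) = 1.321, G_2 = 10^(−1.21/10) = 0.7568
  Stage 3: F_3 = 10^(0.565/10) = 1.139, G_3 = 10^(19.1/10) = 81.28
  Stage 4: F_4 = 10^(5.58/10) = 3.614, G_4 = 10^(−5.28/10) = 0.2965
Friis cascade:
  F = 1.879 + (1.321 − 1)/0.5321 + (1.139 − 1)/0.4027 + (3.614 − 1)/32.73 = 2.908
NF = 10 log₁₀(2.908) = 4.64 dB

4.64 dB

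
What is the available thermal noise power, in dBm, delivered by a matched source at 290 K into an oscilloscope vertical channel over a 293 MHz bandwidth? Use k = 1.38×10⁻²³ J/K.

P_n = kTB = 1.38×10⁻²³ × 290 × 2.93×10⁸ = 1.17×10⁻¹² W
In dBm: 10 log₁₀(1.17×10⁻¹² / 10⁻³) = −89.3 dBm

−89.3 dBm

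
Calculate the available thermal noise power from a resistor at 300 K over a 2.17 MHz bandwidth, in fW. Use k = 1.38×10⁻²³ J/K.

P_n = kTB = 1.38×10⁻²³ × 300 × 2.17×10⁶ = 8.98×10⁻¹⁵ W = 8.98 fW

8.98 fW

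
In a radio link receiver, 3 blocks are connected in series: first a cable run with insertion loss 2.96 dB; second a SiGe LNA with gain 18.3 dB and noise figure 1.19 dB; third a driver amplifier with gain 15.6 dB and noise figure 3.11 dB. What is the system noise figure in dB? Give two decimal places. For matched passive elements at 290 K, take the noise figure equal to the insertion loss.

Convert to linear (a loss of L dB is a gain of −L dB): F_i = 10^(NF_i/10), G_i = 10^(G_i,dB/10)
  Stage 1: F_1 = 10^(2.96/10) = 1.977, G_1 = 10^(−2.96/10) = 0.5058
  Stage 2: F_2 = 10^(1.19/10) = 1.315, G_2 = 10^(18.3/10) = 67.61
  Stage 3: F_3 = 10^(3.11/10) = 2.046, G_3 = 10^(15.6/10) = 36.31
Friis cascade:
  F = 1.977 + (1.315 − 1)/0.5058 + (2.046 − 1)/34.20 = 2.631
NF = 10 log₁₀(2.631) = 4.20 dB

4.20 dB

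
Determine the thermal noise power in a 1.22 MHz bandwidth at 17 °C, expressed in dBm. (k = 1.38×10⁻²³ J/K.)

−113.1 dBm

T = 17 °C + 273.15 = 290.15 K
P_n = kTB = 1.38×10⁻²³ × 290.15 × 1.22×10⁶ = 4.88×10⁻¹⁵ W
In dBm: 10 log₁₀(4.88×10⁻¹⁵ / 10⁻³) = −113.1 dBm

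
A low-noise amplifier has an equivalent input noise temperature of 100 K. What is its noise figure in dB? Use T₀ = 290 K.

F = 1 + T_e/T₀ = 1 + 100/290 = 1.34483
NF = 10 log₁₀(1.34483) = 1.29 dB

1.29 dB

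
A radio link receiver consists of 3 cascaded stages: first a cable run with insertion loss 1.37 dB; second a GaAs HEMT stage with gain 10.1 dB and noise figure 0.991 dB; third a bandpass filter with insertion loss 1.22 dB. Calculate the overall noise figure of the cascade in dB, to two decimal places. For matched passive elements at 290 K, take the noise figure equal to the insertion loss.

Convert to linear (a loss of L dB is a gain of −L dB): F_i = 10^(NF_i/10), G_i = 10^(G_i,dB/10)
  Stage 1: F_1 = 10^(1.37/10) = 1.371, G_1 = 10^(−1.37/10) = 0.7295
  Stage 2: F_2 = 10^(0.991/10) = 1.256, G_2 = 10^(10.1/10) = 10.23
  Stage 3: F_3 = 10^(1.22/10) = 1.324, G_3 = 10^(−1.22/10) = 0.7551
Friis cascade:
  F = 1.371 + (1.256 − 1)/0.7295 + (1.324 − 1)/7.464 = 1.766
NF = 10 log₁₀(1.766) = 2.47 dB

2.47 dB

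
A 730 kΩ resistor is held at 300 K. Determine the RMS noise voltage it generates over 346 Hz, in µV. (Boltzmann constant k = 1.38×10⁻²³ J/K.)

V_n = √(4kTRB)
4kTRB = 4 × 1.38×10⁻²³ × 300 × 7.30×10⁵ × 3.46×10² = 4.18×10⁻¹² V²
V_n = √(4.18×10⁻¹²) = 2.05×10⁻⁶ V = 2.05 µV

2.05 µV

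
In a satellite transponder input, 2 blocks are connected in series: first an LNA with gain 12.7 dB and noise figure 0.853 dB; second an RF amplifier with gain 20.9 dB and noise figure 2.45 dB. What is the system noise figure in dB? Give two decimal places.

Convert to linear (a loss of L dB is a gain of −L dB): F_i = 10^(NF_i/10), G_i = 10^(G_i,dB/10)
  Stage 1: F_1 = 10^(0.853/10) = 1.217, G_1 = 10^(12.7/10) = 18.62
  Stage 2: F_2 = 10^(2.45/10) = 1.758, G_2 = 10^(20.9/10) = 123.0
Friis cascade:
  F = 1.217 + (1.758 − 1)/18.62 = 1.258
NF = 10 log₁₀(1.258) = 1.00 dB

1.00 dB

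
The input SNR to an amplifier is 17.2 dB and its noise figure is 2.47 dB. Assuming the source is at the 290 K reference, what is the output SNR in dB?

By definition F = SNR_in/SNR_out, so in dB: SNR_out = SNR_in − NF
SNR_out = 17.2 − 2.47 = 14.73 dB

14.73 dB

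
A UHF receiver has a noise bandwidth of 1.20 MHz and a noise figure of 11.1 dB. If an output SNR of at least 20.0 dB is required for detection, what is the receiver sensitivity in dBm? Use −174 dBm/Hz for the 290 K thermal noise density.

Sensitivity = −174 + 10 log₁₀(B) + NF + SNR_min
= −174 + 60.79 + 11.1 + 20.0
= −82.11 dBm → −82.1 dBm

−82.1 dBm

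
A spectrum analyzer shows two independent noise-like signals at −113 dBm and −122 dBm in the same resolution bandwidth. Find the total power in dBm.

Convert to linear, add, convert back:
P₁ = 5.01×10⁻¹⁵ W, P₂ = 6.31×10⁻¹⁶ W
P_tot = 5.64×10⁻¹⁵ W → 10 log₁₀(P_tot / 10⁻³) = −112.5 dBm

−112.5 dBm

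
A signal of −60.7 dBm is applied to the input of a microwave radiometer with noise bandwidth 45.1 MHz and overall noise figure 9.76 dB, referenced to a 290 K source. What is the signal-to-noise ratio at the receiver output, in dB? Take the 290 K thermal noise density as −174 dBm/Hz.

Noise floor: N = −174 + 10 log₁₀(B) + NF
10 log₁₀(4.51×10⁷) = 76.54 dB
N = −174 + 76.54 + 9.76 = −87.70 dBm
SNR = P_sig − N = −60.7 − (−87.70) = 27.00 dB → 27.0 dB

27.0 dB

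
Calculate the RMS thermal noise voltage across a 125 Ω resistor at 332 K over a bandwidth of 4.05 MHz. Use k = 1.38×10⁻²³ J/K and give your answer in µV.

3.05 µV

V_n = √(4kTRB)
4kTRB = 4 × 1.38×10⁻²³ × 332 × 1.25×10² × 4.05×10⁶ = 9.28×10⁻¹² V²
V_n = √(9.28×10⁻¹²) = 3.05×10⁻⁶ V = 3.05 µV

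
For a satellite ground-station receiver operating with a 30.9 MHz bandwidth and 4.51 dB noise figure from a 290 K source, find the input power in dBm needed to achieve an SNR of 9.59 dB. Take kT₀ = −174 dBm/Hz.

−85.0 dBm

Sensitivity = −174 + 10 log₁₀(B) + NF + SNR_min
= −174 + 74.9 + 4.51 + 9.59
= −85.00 dBm → −85.0 dBm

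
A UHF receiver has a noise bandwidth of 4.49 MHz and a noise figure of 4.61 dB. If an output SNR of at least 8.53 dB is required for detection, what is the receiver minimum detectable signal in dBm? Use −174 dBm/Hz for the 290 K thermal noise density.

−94.3 dBm

Sensitivity = −174 + 10 log₁₀(B) + NF + SNR_min
= −174 + 66.52 + 4.61 + 8.53
= −94.34 dBm → −94.3 dBm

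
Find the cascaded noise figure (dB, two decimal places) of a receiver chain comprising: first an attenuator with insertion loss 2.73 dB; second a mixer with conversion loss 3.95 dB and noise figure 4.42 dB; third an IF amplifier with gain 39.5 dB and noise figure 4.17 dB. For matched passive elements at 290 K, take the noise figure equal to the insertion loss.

11.04 dB

Convert to linear (a loss of L dB is a gain of −L dB): F_i = 10^(NF_i/10), G_i = 10^(G_i,dB/10)
  Stage 1: F_1 = 10^(2.73/10) = 1.875, G_1 = 10^(−2.73/10) = 0.5333
  Stage 2: F_2 = 10^(4.42/10) = 2.767, G_2 = 10^(−3.95/10) = 0.4027
  Stage 3: F_3 = 10^(4.17/10) = 2.612, G_3 = 10^(39.5/10) = 8913
Friis cascade:
  F = 1.875 + (2.767 − 1)/0.5333 + (2.612 − 1)/0.2148 = 12.69
NF = 10 log₁₀(12.69) = 11.04 dB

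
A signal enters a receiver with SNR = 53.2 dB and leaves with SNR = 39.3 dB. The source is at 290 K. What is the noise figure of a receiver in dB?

13.9 dB

NF (dB) = SNR_in(dB) − SNR_out(dB) when the source is at T₀
NF = 53.2 − 39.3 = 13.9 dB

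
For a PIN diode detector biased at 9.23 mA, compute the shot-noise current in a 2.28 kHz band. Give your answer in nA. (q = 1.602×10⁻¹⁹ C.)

2.60 nA

I_n = √(2qI·B)
2qI·B = 2 × 1.602×10⁻¹⁹ × 9.23×10⁻³ × 2.28×10³ = 6.74×10⁻¹⁸ A²
I_n = √(6.74×10⁻¹⁸) = 2.60×10⁻⁹ A = 2.60 nA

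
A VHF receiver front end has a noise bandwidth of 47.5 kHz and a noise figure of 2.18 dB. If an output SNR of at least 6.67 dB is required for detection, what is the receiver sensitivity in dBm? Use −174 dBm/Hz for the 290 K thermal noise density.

Sensitivity = −174 + 10 log₁₀(B) + NF + SNR_min
= −174 + 46.77 + 2.18 + 6.67
= −118.38 dBm → −118.4 dBm

−118.4 dBm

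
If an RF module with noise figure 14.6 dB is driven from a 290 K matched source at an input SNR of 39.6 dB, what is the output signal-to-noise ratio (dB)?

25.0 dB

By definition F = SNR_in/SNR_out, so in dB: SNR_out = SNR_in − NF
SNR_out = 39.6 − 14.6 = 25.0 dB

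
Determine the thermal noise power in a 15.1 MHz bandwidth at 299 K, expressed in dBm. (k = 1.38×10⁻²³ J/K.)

P_n = kTB = 1.38×10⁻²³ × 299 × 1.51×10⁷ = 6.23×10⁻¹⁴ W
In dBm: 10 log₁₀(6.23×10⁻¹⁴ / 10⁻³) = −102.1 dBm

−102.1 dBm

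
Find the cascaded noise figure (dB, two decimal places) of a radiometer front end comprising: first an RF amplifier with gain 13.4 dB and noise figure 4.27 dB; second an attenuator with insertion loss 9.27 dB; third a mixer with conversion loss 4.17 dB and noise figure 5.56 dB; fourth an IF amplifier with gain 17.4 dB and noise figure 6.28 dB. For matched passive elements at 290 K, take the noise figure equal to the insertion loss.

Convert to linear (a loss of L dB is a gain of −L dB): F_i = 10^(NF_i/10), G_i = 10^(G_i,dB/10)
  Stage 1: F_1 = 10^(4.27/10) = 2.673, G_1 = 10^(13.4/10) = 21.88
  Stage 2: F_2 = 10^(9.27/10) = 8.453, G_2 = 10^(−9.27/10) = 0.1183
  Stage 3: F_3 = 10^(5.56/10) = 3.597, G_3 = 10^(−4.17/10) = 0.3828
  Stage 4: F_4 = 10^(6.28/10) = 4.246, G_4 = 10^(17.4/10) = 54.95
Friis cascade:
  F = 2.673 + (8.453 − 1)/21.88 + (3.597 − 1)/2.588 + (4.246 − 1)/0.9908 = 7.293
NF = 10 log₁₀(7.293) = 8.63 dB

8.63 dB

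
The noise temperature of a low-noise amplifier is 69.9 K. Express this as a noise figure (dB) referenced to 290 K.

F = 1 + T_e/T₀ = 1 + 69.9/290 = 1.24103
NF = 10 log₁₀(1.24103) = 0.938 dB

0.938 dB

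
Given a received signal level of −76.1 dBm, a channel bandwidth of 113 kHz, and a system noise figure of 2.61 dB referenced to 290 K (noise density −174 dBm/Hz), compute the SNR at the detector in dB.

Noise floor: N = −174 + 10 log₁₀(B) + NF
10 log₁₀(1.13×10⁵) = 50.53 dB
N = −174 + 50.53 + 2.61 = −120.86 dBm
SNR = P_sig − N = −76.1 − (−120.86) = 44.76 dB → 44.8 dB

44.8 dB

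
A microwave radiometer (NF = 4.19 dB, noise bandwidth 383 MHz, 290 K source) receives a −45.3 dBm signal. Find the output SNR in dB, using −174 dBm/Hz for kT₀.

38.7 dB

Noise floor: N = −174 + 10 log₁₀(B) + NF
10 log₁₀(3.83×10⁸) = 85.83 dB
N = −174 + 85.83 + 4.19 = −83.98 dBm
SNR = P_sig − N = −45.3 − (−83.98) = 38.68 dB → 38.7 dB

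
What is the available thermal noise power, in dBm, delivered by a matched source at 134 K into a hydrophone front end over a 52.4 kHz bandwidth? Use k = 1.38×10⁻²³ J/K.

−130.1 dBm

P_n = kTB = 1.38×10⁻²³ × 134 × 5.24×10⁴ = 9.69×10⁻¹⁷ W
In dBm: 10 log₁₀(9.69×10⁻¹⁷ / 10⁻³) = −130.1 dBm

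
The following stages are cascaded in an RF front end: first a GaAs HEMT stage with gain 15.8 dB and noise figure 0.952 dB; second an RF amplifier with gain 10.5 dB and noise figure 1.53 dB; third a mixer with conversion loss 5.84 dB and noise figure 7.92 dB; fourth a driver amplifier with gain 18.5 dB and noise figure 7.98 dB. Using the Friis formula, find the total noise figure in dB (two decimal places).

1.19 dB

Convert to linear (a loss of L dB is a gain of −L dB): F_i = 10^(NF_i/10), G_i = 10^(G_i,dB/10)
  Stage 1: F_1 = 10^(0.952/10) = 1.245, G_1 = 10^(15.8/10) = 38.02
  Stage 2: F_2 = 10^(1.53/10) = 1.422, G_2 = 10^(10.5/10) = 11.22
  Stage 3: F_3 = 10^(7.92/10) = 6.194, G_3 = 10^(−5.84/10) = 0.2606
  Stage 4: F_4 = 10^(7.98/10) = 6.281, G_4 = 10^(18.5/10) = 70.79
Friis cascade:
  F = 1.245 + (1.422 − 1)/38.02 + (6.194 − 1)/426.6 + (6.281 − 1)/111.2 = 1.316
NF = 10 log₁₀(1.316) = 1.19 dB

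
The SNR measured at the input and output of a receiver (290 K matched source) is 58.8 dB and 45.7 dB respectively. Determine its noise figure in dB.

NF (dB) = SNR_in(dB) − SNR_out(dB) when the source is at T₀
NF = 58.8 − 45.7 = 13.1 dB

13.1 dB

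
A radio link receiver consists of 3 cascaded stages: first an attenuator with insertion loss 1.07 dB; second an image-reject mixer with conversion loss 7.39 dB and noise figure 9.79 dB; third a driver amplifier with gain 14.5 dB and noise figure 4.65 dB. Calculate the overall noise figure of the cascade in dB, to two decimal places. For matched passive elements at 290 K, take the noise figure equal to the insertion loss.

Convert to linear (a loss of L dB is a gain of −L dB): F_i = 10^(NF_i/10), G_i = 10^(G_i,dB/10)
  Stage 1: F_1 = 10^(1.07/10) = 1.279, G_1 = 10^(−1.07/10) = 0.7816
  Stage 2: F_2 = 10^(9.79/10) = 9.528, G_2 = 10^(−7.39/10) = 0.1824
  Stage 3: F_3 = 10^(4.65/10) = 2.917, G_3 = 10^(14.5/10) = 28.18
Friis cascade:
  F = 1.279 + (9.528 − 1)/0.7816 + (2.917 − 1)/0.1426 = 25.64
NF = 10 log₁₀(25.64) = 14.09 dB

14.09 dB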